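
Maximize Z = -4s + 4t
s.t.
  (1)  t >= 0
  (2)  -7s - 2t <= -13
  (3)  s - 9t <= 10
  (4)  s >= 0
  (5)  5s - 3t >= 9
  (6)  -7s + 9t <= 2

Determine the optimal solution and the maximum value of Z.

s = 29/8, t = 73/24, maximum Z = -7/3

Vertices and Z = -4s + 4t:
  (13/7, 0) → Z = -52/7
  (10, 0) → Z = -40
  (57/31, 2/31) → Z = -220/31
  (29/8, 73/24) → Z = -7/3
The feasible region is unbounded (it extends along (9, 7), (9, 1)), but Z strictly decreases along every unbounded feasible direction, so there is no improving ray and the maximum is attained at a vertex.

At the optimal vertex, 5s - 3t = 9 and -7s + 9t = 2.
Solving simultaneously gives s = 29/8, t = 73/24.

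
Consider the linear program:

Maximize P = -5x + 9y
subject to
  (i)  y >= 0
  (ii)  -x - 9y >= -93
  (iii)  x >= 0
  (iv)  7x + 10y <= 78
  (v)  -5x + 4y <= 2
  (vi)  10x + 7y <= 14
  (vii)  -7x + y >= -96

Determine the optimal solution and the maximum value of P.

Feasible corners and P = -5x + 9y:
  (0, 0) → P = 0
  (7/5, 0) → P = -7
  (0, 1/2) → P = 9/2
  (14/25, 6/5) → P = 8

The optimum lies where -5x + 4y = 2 and 10x + 7y = 14.
Solving simultaneously gives x = 14/25, y = 6/5.

x = 14/25, y = 6/5, maximum P = 8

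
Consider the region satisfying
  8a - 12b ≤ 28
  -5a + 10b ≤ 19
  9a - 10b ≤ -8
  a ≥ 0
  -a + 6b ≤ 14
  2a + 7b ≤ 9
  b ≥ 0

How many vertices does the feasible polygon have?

3

The feasible vertices (each the meet of two boundaries and inside every other half-plane) are:
  (0, 4/5)
  (34/83, 97/83)
  (0, 9/7)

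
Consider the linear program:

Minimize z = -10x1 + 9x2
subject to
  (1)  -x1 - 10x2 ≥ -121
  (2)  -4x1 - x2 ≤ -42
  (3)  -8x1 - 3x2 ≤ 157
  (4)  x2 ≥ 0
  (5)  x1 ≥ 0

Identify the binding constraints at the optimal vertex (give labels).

Extreme points and z = -10x1 + 9x2:
  (23/3, 34/3) → z = 76/3
  (121, 0) → z = -1210
  (21/2, 0) → z = -105

The minimum is at (121, 0). Substituting into each constraint, equality holds for (1) and (4); the remaining constraints have slack.

(1) and (4)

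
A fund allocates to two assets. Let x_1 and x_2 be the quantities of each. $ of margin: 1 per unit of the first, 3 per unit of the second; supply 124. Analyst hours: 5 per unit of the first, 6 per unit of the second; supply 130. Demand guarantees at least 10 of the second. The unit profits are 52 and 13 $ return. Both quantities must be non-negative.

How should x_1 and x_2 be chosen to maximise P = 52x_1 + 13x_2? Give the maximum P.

x_1 = 14, x_2 = 10, maximum P = 858

Extreme points and P = 52x_1 + 13x_2:
  (0, 65/3) → P = 845/3
  (0, 10) → P = 130
  (14, 10) → P = 858

The optimum lies where 5x_1 + 6x_2 = 130 and x_2 = 10.
Solving simultaneously gives x_1 = 14, x_2 = 10.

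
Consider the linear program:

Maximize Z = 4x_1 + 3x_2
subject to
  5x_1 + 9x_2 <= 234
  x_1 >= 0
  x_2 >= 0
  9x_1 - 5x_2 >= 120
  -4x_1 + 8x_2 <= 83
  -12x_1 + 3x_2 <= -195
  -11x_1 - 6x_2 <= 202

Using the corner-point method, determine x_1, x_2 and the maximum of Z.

x_1 = 234/5, x_2 = 0, maximum Z = 936/5

Feasible corners and Z = 4x_1 + 3x_2:
  (234/5, 0) → Z = 936/5
  (1125/53, 753/53) → Z = 6759/53
  (65/4, 0) → Z = 65
  (205/11, 105/11) → Z = 1135/11

The optimum lies where 5x_1 + 9x_2 = 234 and x_2 = 0.
Solving simultaneously gives x_1 = 234/5, x_2 = 0.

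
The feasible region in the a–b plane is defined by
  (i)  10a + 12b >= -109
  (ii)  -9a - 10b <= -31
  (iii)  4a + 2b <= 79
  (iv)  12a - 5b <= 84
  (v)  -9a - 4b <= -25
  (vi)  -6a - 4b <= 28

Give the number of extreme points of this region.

4

Pairwise boundary intersections that survive every other constraint:
  (199/33, -128/55)
  (7/3, 1)
  (563/44, 153/11)
  (-133, 611/2)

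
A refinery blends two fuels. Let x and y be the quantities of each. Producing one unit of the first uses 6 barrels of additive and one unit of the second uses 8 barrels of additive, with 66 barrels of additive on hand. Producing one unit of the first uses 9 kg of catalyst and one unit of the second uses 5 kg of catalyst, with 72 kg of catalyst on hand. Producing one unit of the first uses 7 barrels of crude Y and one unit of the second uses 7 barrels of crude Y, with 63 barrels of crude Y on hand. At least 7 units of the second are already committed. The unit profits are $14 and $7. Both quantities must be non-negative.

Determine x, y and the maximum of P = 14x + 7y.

Corner points and P = 14x + 7y:
  (0, 33/4) → P = 231/4
  (0, 7) → P = 49
  (5/3, 7) → P = 217/3

x = 5/3, y = 7, maximum P = 217/3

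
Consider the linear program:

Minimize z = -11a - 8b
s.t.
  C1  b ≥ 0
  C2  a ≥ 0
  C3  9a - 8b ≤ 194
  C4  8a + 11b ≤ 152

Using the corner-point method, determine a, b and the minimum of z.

a = 19, b = 0, minimum z = -209

The optimum lies where b = 0 and 8a + 11b = 152.
Solving simultaneously gives a = 19, b = 0.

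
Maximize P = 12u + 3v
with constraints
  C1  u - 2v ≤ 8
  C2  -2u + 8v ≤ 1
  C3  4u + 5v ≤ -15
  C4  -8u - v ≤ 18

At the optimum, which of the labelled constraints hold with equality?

C1 and C3

Feasible corners and P = 12u + 3v:
  (10/13, -47/13) → P = -21/13
  (-28/17, -82/17) → P = -582/17
  (-25/12, -4/3) → P = -29

The maximum is at (10/13, -47/13). Substituting into each constraint, equality holds for C1 and C3; the remaining constraints have slack.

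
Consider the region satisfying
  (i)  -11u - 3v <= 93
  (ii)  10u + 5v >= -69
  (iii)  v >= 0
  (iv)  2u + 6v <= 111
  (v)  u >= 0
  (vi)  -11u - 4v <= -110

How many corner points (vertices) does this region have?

Intersecting each pair of boundary lines and keeping only the points that satisfy every inequality leaves:
  (111/2, 0)
  (10, 0)
  (108/29, 1001/58)

3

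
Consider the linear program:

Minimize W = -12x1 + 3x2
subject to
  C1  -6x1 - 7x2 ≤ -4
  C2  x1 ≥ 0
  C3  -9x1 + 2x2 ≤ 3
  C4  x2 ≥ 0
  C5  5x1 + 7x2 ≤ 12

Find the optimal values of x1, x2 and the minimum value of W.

The optimum lies where x2 = 0 and 5x1 + 7x2 = 12.
Solving simultaneously gives x1 = 12/5, x2 = 0.

x1 = 12/5, x2 = 0, minimum W = -144/5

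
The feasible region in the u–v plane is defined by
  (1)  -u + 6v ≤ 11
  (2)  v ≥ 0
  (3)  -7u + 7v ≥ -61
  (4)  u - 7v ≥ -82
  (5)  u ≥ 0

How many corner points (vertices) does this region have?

4

Pairwise boundary intersections that survive every other constraint:
  (443/35, 138/35)
  (0, 11/6)
  (61/7, 0)
  (0, 0)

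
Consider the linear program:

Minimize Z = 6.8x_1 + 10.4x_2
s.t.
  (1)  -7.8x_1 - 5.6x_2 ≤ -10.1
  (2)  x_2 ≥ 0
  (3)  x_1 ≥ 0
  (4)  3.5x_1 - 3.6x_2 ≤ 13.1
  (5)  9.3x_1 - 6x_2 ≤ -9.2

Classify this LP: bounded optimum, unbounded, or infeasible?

bounded optimum

Corner points and Z = 6.8x_1 + 10.4x_2:
  (0, 101/56) → Z = 1313/70
  (227/2472, 5523/3296) → Z = 44623/2472
The feasible region has finitely many vertices and no improving ray; the minimum is 44623/2472 at (227/2472, 5523/3296).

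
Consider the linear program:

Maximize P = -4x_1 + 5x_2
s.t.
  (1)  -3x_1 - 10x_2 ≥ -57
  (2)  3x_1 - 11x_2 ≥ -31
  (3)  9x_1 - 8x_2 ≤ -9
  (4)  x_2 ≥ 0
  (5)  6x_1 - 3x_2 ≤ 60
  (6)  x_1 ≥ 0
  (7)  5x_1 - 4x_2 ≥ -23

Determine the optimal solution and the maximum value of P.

x_1 = 0, x_2 = 31/11, maximum P = 155/11

Vertices and P = -4x_1 + 5x_2:
  (149/75, 84/25) → P = 664/75
  (0, 31/11) → P = 155/11
  (0, 9/8) → P = 45/8

At the optimal vertex, 3x_1 - 11x_2 = -31 and x_1 = 0.
Solving simultaneously gives x_1 = 0, x_2 = 31/11.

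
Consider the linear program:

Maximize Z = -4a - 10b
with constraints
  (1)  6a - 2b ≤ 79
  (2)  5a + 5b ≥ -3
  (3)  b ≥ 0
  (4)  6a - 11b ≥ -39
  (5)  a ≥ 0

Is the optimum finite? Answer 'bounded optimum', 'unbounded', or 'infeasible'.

bounded optimum

Extreme points and Z = -4a - 10b:
  (79/6, 0) → Z = -158/3
  (947/54, 118/9) → Z = -5434/27
  (0, 0) → Z = 0
  (0, 39/11) → Z = -390/11
The feasible region has finitely many vertices and no improving ray; the maximum is 0 at (0, 0).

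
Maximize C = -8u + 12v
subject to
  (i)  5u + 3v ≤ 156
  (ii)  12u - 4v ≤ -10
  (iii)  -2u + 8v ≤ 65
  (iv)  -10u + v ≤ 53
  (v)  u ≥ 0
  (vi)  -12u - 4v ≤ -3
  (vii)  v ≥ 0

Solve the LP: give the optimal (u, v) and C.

u = 0, v = 65/8, maximum C = 195/2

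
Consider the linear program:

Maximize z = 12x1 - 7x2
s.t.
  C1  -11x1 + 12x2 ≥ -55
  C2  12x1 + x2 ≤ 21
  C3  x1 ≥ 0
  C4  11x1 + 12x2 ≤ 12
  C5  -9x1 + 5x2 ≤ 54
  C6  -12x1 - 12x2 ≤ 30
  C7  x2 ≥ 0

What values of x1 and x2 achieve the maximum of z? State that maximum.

Extreme points and z = 12x1 - 7x2:
  (0, 1) → z = -7
  (0, 0) → z = 0
  (12/11, 0) → z = 144/11

The optimum lies where 11x1 + 12x2 = 12 and x2 = 0.
Solving simultaneously gives x1 = 12/11, x2 = 0.

x1 = 12/11, x2 = 0, maximum z = 144/11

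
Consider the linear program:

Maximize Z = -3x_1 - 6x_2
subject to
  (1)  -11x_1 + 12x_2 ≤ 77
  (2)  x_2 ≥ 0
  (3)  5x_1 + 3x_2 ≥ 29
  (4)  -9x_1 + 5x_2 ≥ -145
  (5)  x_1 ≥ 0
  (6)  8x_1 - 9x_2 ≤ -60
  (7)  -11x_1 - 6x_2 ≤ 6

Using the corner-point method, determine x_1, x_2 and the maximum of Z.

Corner points and Z = -3x_1 - 6x_2:
  (2125/53, 2288/53) → Z = -20103/53
  (9, 44/3) → Z = -115
  (1605/41, 1700/41) → Z = -15015/41

The optimum lies where -11x_1 + 12x_2 = 77 and 8x_1 - 9x_2 = -60.
Solving simultaneously gives x_1 = 9, x_2 = 44/3.

x_1 = 9, x_2 = 44/3, maximum Z = -115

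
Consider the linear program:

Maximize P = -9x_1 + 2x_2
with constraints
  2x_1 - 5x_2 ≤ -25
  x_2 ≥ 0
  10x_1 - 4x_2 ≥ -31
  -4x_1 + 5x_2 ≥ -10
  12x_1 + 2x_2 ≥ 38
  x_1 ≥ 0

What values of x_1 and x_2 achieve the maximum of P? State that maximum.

Corner points and P = -9x_1 + 2x_2:
  (35/2, 12) → P = -267/2
  (35/16, 47/8) → P = -127/16
  (45/34, 188/17) → P = 347/34
The feasible region is unbounded (it extends along (2, 5), (5, 4)), but P strictly decreases along every unbounded feasible direction, so there is no improving ray and the maximum is attained at a vertex.

At the optimal vertex, 10x_1 - 4x_2 = -31 and 12x_1 + 2x_2 = 38.
Solving simultaneously gives x_1 = 45/34, x_2 = 188/17.

x_1 = 45/34, x_2 = 188/17, maximum P = 347/34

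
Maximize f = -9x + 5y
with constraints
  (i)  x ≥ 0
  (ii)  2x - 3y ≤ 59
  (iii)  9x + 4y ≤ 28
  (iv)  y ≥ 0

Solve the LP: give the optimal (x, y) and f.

x = 0, y = 7, maximum f = 35

Extreme points and f = -9x + 5y:
  (0, 7) → f = 35
  (0, 0) → f = 0
  (28/9, 0) → f = -28

The binding constraints are x = 0 and 9x + 4y = 28.
Solving simultaneously gives x = 0, y = 7.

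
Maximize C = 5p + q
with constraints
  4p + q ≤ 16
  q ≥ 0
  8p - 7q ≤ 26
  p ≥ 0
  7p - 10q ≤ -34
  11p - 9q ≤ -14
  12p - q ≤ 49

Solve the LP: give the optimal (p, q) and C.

p = 126/47, q = 248/47, maximum C = 878/47

Extreme points and C = 5p + q:
  (0, 16) → C = 16
  (126/47, 248/47) → C = 878/47
  (0, 17/5) → C = 17/5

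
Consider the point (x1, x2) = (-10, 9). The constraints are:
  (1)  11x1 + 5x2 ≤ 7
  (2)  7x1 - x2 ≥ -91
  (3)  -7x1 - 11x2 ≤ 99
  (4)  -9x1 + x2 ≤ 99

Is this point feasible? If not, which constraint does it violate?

(1): -65 ≤ 7 ✓
(2): -79 ≥ -91 ✓
(3): -29 ≤ 99 ✓
(4): 99 ≤ 99 ✓

feasible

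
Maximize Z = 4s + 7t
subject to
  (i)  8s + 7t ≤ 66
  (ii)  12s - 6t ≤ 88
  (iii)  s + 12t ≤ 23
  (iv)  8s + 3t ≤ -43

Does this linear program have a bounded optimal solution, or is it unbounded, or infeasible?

bounded optimum

Corner points and Z = 4s + 7t:
  (1/14, -305/21) → Z = -2129/21
  (-195/31, 227/93) → Z = -751/93
The feasible region has finitely many vertices and no improving ray; the maximum is -751/93 at (-195/31, 227/93).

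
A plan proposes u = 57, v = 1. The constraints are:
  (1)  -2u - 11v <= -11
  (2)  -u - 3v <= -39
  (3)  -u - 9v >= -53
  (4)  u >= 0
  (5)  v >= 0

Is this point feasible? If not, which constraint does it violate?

Constraint (3): -u - 9v = -66, which is not ≥ -53. All other constraints are satisfied.

not feasible — violates (3)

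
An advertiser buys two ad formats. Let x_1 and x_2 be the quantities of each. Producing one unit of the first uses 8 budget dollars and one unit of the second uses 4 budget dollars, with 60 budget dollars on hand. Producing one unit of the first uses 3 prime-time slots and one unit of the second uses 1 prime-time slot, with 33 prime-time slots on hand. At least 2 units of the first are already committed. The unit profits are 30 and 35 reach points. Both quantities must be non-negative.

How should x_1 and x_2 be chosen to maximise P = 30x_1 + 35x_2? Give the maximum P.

The binding constraints are 8x_1 + 4x_2 = 60 and x_1 = 2.
Solving simultaneously gives x_1 = 2, x_2 = 11.

x_1 = 2, x_2 = 11, maximum P = 445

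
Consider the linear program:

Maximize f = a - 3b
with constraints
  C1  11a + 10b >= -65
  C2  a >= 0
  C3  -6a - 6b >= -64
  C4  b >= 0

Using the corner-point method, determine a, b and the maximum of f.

Extreme points and f = a - 3b:
  (0, 32/3) → f = -32
  (0, 0) → f = 0
  (32/3, 0) → f = 32/3

At the optimal vertex, -6a - 6b = -64 and b = 0.
Solving simultaneously gives a = 32/3, b = 0.

a = 32/3, b = 0, maximum f = 32/3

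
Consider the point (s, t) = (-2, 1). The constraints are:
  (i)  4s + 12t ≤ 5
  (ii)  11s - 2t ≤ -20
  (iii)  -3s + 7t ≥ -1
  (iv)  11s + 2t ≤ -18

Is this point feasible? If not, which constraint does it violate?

(i): 4 ≤ 5 ✓
(ii): -24 ≤ -20 ✓
(iii): 13 ≥ -1 ✓
(iv): -20 ≤ -18 ✓

feasible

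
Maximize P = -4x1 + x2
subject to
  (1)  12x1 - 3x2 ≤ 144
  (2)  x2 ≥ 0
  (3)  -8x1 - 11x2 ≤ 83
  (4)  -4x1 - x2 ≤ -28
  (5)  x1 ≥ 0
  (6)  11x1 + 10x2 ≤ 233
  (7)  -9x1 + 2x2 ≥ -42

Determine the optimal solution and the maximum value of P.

x1 = 47/29, x2 = 624/29, maximum P = 436/29

Vertices and P = -4x1 + x2:
  (47/29, 624/29) → P = 436/29
  (98/17, 84/17) → P = -308/17
  (443/56, 1635/112) → P = -1909/112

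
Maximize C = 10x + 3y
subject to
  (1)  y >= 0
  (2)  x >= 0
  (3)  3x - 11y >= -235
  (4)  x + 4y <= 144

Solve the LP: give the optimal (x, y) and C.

x = 144, y = 0, maximum C = 1440

Corner points and C = 10x + 3y:
  (0, 0) → C = 0
  (144, 0) → C = 1440
  (0, 235/11) → C = 705/11
  (28, 29) → C = 367

The optimum lies where y = 0 and x + 4y = 144.
Solving simultaneously gives x = 144, y = 0.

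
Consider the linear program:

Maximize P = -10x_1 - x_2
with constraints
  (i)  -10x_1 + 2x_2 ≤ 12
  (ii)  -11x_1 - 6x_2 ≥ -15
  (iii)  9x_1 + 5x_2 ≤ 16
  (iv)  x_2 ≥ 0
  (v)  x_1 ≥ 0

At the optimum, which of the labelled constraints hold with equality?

(iv) and (v)

Corner points and P = -10x_1 - x_2:
  (15/11, 0) → P = -150/11
  (0, 5/2) → P = -5/2
  (0, 0) → P = 0

The maximum is at (0, 0). Substituting into each constraint, equality holds for (iv) and (v); the remaining constraints have slack.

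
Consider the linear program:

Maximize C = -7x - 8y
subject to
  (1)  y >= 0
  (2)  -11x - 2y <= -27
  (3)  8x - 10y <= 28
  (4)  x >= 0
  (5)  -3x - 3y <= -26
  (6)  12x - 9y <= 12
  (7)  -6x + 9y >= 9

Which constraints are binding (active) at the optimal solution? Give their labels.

Extreme points and C = -7x - 8y:
  (0, 27/2) → C = -108
  (29/27, 205/27) → C = -1843/27
  (30/7, 92/21) → C = -1366/21
The feasible region is unbounded (it extends along (0, 1), (3, 4)), but C strictly decreases along every unbounded feasible direction, so there is no improving ray and the maximum is attained at a vertex.

The maximum is at (30/7, 92/21). Substituting into each constraint, equality holds for (5) and (6); the remaining constraints have slack.

(5) and (6)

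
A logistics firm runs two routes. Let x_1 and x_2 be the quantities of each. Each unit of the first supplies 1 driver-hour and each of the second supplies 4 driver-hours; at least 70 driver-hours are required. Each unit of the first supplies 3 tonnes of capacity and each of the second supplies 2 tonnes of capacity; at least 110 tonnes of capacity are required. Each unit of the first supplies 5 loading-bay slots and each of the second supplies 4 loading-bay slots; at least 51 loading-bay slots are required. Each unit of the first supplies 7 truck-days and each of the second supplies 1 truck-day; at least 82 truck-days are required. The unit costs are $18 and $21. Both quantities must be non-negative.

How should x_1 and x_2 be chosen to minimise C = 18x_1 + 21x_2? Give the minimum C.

x_1 = 30, x_2 = 10, minimum C = 750

Feasible corners and C = 18x_1 + 21x_2:
  (0, 82) → C = 1722
  (70, 0) → C = 1260
  (30, 10) → C = 750
  (54/11, 524/11) → C = 11976/11
The feasible region is unbounded (it extends along (0, 1), (1, 0)), but C strictly increases along every unbounded feasible direction, so there is no improving ray and the minimum is attained at a vertex.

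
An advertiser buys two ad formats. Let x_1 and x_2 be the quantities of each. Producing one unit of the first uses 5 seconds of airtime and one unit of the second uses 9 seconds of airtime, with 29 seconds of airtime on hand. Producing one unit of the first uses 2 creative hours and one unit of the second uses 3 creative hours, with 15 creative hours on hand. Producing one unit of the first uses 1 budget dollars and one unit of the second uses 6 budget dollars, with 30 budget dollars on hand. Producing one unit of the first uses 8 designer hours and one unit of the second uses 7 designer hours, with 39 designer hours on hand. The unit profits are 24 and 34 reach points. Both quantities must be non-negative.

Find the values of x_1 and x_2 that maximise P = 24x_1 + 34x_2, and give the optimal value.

Extreme points and P = 24x_1 + 34x_2:
  (0, 0) → P = 0
  (0, 29/9) → P = 986/9
  (39/8, 0) → P = 117
  (4, 1) → P = 130

The optimum lies where 5x_1 + 9x_2 = 29 and 8x_1 + 7x_2 = 39.
Solving simultaneously gives x_1 = 4, x_2 = 1.

x_1 = 4, x_2 = 1, maximum P = 130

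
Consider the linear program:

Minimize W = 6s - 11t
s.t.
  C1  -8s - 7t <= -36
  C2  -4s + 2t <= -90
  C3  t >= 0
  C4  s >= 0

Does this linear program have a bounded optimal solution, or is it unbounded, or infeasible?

unbounded

From the feasible point (45/2, 0), moving in the direction (2, 4) keeps every constraint satisfied while W decreases without bound.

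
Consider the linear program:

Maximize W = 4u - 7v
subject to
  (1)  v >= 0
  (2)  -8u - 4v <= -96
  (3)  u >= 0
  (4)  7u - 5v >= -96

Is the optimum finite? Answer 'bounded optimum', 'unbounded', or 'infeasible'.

From the feasible point (12, 0), moving in the direction (1, 0) keeps every constraint satisfied while W increases without bound.

unbounded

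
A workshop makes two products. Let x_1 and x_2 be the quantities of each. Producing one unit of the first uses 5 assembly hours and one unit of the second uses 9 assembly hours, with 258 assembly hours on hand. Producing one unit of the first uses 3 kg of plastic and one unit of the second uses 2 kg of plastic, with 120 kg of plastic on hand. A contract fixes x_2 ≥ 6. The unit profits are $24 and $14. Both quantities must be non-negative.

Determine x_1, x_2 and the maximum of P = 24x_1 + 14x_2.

At the optimal vertex, 3x_1 + 2x_2 = 120 and x_2 = 6.
Solving simultaneously gives x_1 = 36, x_2 = 6.

x_1 = 36, x_2 = 6, maximum P = 948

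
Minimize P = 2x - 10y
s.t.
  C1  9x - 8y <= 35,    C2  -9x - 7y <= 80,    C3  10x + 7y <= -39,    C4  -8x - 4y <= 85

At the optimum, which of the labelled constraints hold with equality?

C3 and C4

Extreme points and P = 2x - 10y:
  (-79/27, -23/3) → P = 1912/27
  (-67/143, -701/143) → P = 6876/143
  (-55/4, 25/4) → P = -90
  (-439/16, 269/8) → P = -3129/8

The minimum is at (-439/16, 269/8). Substituting into each constraint, equality holds for C3 and C4; the remaining constraints have slack.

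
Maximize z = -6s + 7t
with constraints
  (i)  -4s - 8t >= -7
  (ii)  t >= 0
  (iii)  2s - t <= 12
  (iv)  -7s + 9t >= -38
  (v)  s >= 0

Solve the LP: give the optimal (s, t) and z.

Feasible corners and z = -6s + 7t:
  (7/4, 0) → z = -21/2
  (0, 7/8) → z = 49/8
  (0, 0) → z = 0

The binding constraints are -4s - 8t = -7 and s = 0.
Solving simultaneously gives s = 0, t = 7/8.

s = 0, t = 7/8, maximum z = 49/8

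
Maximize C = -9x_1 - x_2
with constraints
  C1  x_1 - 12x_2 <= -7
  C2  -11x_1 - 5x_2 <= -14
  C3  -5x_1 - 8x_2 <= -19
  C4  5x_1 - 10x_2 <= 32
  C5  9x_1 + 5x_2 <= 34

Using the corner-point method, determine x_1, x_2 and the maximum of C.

Corner points and C = -9x_1 - x_2:
  (43/17, 27/34) → C = -801/34
  (373/113, 97/113) → C = -3454/113
  (17/63, 139/63) → C = -292/63
  (-10, 124/5) → C = 326/5

x_1 = -10, x_2 = 124/5, maximum C = 326/5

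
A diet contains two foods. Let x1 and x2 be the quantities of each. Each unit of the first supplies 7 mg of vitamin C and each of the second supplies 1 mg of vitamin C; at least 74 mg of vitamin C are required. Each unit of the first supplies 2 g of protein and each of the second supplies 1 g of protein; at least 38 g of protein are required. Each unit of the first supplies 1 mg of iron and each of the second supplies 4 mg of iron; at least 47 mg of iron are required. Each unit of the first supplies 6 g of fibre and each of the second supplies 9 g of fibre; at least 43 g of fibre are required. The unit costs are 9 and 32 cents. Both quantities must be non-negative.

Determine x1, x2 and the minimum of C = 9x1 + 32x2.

Corner points and C = 9x1 + 32x2:
  (0, 74) → C = 2368
  (47, 0) → C = 423
  (36/5, 118/5) → C = 820
  (15, 8) → C = 391
The feasible region is unbounded (it extends along (0, 1), (1, 0)), but C strictly increases along every unbounded feasible direction, so there is no improving ray and the minimum is attained at a vertex.

The binding constraints are 2x1 + x2 = 38 and x1 + 4x2 = 47.
Solving simultaneously gives x1 = 15, x2 = 8.

x1 = 15, x2 = 8, minimum C = 391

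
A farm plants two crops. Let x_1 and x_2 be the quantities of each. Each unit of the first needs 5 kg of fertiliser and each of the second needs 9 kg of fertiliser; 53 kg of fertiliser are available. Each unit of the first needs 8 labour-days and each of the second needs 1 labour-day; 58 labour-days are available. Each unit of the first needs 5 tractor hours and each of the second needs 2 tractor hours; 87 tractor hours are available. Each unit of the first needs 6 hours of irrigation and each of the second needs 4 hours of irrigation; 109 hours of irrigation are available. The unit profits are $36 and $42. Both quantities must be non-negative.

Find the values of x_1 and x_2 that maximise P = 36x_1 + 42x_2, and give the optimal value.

x_1 = 7, x_2 = 2, maximum P = 336

Feasible corners and P = 36x_1 + 42x_2:
  (0, 0) → P = 0
  (0, 53/9) → P = 742/3
  (29/4, 0) → P = 261
  (7, 2) → P = 336

The binding constraints are 5x_1 + 9x_2 = 53 and 8x_1 + x_2 = 58.
Solving simultaneously gives x_1 = 7, x_2 = 2.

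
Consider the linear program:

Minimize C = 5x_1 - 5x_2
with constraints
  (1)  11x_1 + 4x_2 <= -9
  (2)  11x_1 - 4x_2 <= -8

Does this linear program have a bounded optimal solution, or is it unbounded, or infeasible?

unbounded

From the feasible point (-17/22, -1/8), moving in the direction (-4, 11) keeps every constraint satisfied while C decreases without bound.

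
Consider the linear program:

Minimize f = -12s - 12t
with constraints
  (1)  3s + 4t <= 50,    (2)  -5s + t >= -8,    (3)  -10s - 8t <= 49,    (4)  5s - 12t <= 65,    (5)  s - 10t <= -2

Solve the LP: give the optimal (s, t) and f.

s = 82/23, t = 226/23, minimum f = -3696/23

Corner points and f = -12s - 12t:
  (82/23, 226/23) → f = -3696/23
  (-149/4, 647/16) → f = -153/4
  (82/49, 18/49) → f = -1200/49
  (-253/54, -29/108) → f = 535/9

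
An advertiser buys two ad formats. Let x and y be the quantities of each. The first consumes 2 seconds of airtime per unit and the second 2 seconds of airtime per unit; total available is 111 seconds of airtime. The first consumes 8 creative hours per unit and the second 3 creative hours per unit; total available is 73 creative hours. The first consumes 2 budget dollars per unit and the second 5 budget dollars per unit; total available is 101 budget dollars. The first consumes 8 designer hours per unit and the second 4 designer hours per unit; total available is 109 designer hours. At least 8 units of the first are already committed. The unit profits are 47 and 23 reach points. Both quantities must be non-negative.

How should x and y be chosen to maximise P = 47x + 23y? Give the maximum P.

Vertices and P = 47x + 23y:
  (73/8, 0) → P = 3431/8
  (8, 0) → P = 376
  (8, 3) → P = 445

The optimum lies where 8x + 3y = 73 and x = 8.
Solving simultaneously gives x = 8, y = 3.

x = 8, y = 3, maximum P = 445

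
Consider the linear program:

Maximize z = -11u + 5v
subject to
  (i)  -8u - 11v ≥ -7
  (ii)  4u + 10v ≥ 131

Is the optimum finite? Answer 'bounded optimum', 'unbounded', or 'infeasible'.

From the feasible point (-457/12, 85/3), moving in the direction (-11, 8) keeps every constraint satisfied while z increases without bound.

unbounded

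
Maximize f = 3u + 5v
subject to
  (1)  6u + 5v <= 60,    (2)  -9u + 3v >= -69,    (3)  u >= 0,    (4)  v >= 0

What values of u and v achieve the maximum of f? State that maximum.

Feasible corners and f = 3u + 5v:
  (25/3, 2) → f = 35
  (0, 12) → f = 60
  (23/3, 0) → f = 23
  (0, 0) → f = 0

u = 0, v = 12, maximum f = 60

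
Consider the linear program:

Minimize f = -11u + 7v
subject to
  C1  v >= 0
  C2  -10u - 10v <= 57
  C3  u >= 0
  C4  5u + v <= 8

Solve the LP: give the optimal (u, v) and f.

u = 8/5, v = 0, minimum f = -88/5

Extreme points and f = -11u + 7v:
  (0, 0) → f = 0
  (8/5, 0) → f = -88/5
  (0, 8) → f = 56

The optimum lies where v = 0 and 5u + v = 8.
Solving simultaneously gives u = 8/5, v = 0.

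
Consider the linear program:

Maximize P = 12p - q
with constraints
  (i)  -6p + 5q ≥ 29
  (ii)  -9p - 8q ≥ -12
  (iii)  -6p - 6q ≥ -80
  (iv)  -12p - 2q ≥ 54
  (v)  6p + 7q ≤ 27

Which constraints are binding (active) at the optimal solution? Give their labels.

(i) and (iv)

Corner points and P = 12p - q:
  (-41/9, 1/3) → P = -55
  (-76/13, 105/13) → P = -1017/13
  (-44/5, 57/5) → P = -117
The feasible region is unbounded (it extends along (-5, -6), (-7, 6)), but P strictly decreases along every unbounded feasible direction, so there is no improving ray and the maximum is attained at a vertex.

The maximum is at (-41/9, 1/3). Substituting into each constraint, equality holds for (i) and (iv); the remaining constraints have slack.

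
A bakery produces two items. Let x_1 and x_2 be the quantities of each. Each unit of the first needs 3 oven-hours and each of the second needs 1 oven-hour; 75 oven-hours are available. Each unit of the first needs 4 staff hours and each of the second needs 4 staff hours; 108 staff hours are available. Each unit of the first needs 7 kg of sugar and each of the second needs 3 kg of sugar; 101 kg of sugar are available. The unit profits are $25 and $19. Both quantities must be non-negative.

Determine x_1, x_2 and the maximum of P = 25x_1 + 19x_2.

x_1 = 5, x_2 = 22, maximum P = 543

Vertices and P = 25x_1 + 19x_2:
  (0, 0) → P = 0
  (0, 27) → P = 513
  (101/7, 0) → P = 2525/7
  (5, 22) → P = 543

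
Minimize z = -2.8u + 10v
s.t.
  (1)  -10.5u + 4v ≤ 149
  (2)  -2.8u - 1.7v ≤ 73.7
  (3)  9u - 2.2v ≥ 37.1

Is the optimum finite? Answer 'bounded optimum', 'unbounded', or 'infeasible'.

From the feasible point (4762/129, 11537/86), moving in the direction (1.7, -2.8) keeps every constraint satisfied while z decreases without bound.

unbounded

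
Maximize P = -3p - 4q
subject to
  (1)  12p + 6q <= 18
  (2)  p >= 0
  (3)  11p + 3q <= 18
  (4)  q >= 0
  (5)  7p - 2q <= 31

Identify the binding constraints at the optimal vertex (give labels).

(2) and (4)

Extreme points and P = -3p - 4q:
  (0, 3) → P = -12
  (3/2, 0) → P = -9/2
  (0, 0) → P = 0

The maximum is at (0, 0). Substituting into each constraint, equality holds for (2) and (4); the remaining constraints have slack.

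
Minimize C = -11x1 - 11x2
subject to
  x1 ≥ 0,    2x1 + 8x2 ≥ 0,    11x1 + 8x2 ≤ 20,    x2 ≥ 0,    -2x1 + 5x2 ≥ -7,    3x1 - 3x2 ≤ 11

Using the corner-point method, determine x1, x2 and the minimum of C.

x1 = 0, x2 = 5/2, minimum C = -55/2

Vertices and C = -11x1 - 11x2:
  (0, 0) → C = 0
  (0, 5/2) → C = -55/2
  (20/11, 0) → C = -20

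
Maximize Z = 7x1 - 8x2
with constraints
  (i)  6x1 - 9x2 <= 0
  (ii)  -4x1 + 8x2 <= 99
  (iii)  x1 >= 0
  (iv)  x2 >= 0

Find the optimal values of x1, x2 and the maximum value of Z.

Feasible corners and Z = 7x1 - 8x2:
  (297/4, 99/2) → Z = 495/4
  (0, 0) → Z = 0
  (0, 99/8) → Z = -99

The binding constraints are 6x1 - 9x2 = 0 and -4x1 + 8x2 = 99.
Solving simultaneously gives x1 = 297/4, x2 = 99/2.

x1 = 297/4, x2 = 99/2, maximum Z = 495/4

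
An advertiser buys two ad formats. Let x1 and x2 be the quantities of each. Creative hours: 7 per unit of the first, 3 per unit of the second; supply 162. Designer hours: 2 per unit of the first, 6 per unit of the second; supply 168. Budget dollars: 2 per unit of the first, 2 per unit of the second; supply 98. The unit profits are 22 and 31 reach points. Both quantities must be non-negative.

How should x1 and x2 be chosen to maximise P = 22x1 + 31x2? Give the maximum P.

Feasible corners and P = 22x1 + 31x2:
  (0, 0) → P = 0
  (0, 28) → P = 868
  (162/7, 0) → P = 3564/7
  (13, 71/3) → P = 3059/3

At the optimal vertex, 7x1 + 3x2 = 162 and 2x1 + 6x2 = 168.
Solving simultaneously gives x1 = 13, x2 = 71/3.

x1 = 13, x2 = 71/3, maximum P = 3059/3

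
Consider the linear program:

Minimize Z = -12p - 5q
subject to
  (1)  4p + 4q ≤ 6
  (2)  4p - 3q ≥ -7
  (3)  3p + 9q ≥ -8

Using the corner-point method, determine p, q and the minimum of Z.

p = 43/12, q = -25/12, minimum Z = -391/12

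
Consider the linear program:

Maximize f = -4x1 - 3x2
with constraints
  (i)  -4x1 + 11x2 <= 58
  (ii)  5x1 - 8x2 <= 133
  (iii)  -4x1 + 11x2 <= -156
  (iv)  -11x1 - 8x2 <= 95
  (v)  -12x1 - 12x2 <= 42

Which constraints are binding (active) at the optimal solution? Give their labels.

Extreme points and f = -4x1 - 3x2:
  (215/23, -248/23) → f = -116/23
  (105/13, -301/26) → f = 63/26
  (47/6, -34/3) → f = 8/3

The maximum is at (47/6, -34/3). Substituting into each constraint, equality holds for (iii) and (v); the remaining constraints have slack.

(iii) and (v)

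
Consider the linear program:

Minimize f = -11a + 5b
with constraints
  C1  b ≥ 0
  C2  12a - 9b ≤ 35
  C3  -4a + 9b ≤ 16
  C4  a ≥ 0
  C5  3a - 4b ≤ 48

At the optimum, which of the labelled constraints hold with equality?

C2 and C3

Feasible corners and f = -11a + 5b:
  (35/12, 0) → f = -385/12
  (0, 0) → f = 0
  (51/8, 83/18) → f = -3389/72
  (0, 16/9) → f = 80/9

The minimum is at (51/8, 83/18). Substituting into each constraint, equality holds for C2 and C3; the remaining constraints have slack.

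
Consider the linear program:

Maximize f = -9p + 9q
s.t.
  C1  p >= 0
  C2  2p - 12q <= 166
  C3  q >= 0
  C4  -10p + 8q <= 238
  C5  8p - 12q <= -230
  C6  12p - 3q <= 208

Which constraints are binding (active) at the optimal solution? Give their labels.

Vertices and f = -9p + 9q:
  (0, 119/4) → f = 1071/4
  (0, 115/6) → f = 345/2
  (1189/33, 2468/33) → f = 3837/11
  (531/20, 553/15) → f = 1857/20

The maximum is at (1189/33, 2468/33). Substituting into each constraint, equality holds for C4 and C6; the remaining constraints have slack.

C4 and C6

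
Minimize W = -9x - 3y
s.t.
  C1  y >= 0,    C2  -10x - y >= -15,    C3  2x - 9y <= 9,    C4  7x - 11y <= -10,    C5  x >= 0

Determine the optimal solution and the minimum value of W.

x = 0, y = 15, minimum W = -45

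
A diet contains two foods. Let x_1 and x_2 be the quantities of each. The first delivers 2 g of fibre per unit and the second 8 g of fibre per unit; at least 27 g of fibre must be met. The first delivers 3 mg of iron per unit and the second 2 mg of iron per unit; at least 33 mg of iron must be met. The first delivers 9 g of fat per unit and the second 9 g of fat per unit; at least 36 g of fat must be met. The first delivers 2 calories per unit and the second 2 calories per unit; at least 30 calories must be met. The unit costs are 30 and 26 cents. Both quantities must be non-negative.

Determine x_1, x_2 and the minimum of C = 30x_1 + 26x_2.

Feasible corners and C = 30x_1 + 26x_2:
  (0, 33/2) → C = 429
  (15, 0) → C = 450
  (3, 12) → C = 402
The feasible region is unbounded (it extends along (0, 1), (1, 0)), but C strictly increases along every unbounded feasible direction, so there is no improving ray and the minimum is attained at a vertex.

At the optimal vertex, 3x_1 + 2x_2 = 33 and 2x_1 + 2x_2 = 30.
Solving simultaneously gives x_1 = 3, x_2 = 12.

x_1 = 3, x_2 = 12, minimum C = 402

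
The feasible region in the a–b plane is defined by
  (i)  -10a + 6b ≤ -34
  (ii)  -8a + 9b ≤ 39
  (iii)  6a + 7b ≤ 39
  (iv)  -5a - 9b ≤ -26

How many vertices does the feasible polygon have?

Of the 6 pairwise boundary intersections, those satisfying every inequality are:
  (236/53, 93/53)
  (77/20, 3/4)
  (169/19, -39/19)

3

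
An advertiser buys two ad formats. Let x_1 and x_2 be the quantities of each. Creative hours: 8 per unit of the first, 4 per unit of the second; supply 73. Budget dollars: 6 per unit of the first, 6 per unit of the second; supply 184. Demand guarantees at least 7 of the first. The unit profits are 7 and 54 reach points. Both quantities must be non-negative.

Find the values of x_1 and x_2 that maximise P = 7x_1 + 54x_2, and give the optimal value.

x_1 = 7, x_2 = 17/4, maximum P = 557/2

Feasible corners and P = 7x_1 + 54x_2:
  (73/8, 0) → P = 511/8
  (7, 0) → P = 49
  (7, 17/4) → P = 557/2

The optimum lies where 8x_1 + 4x_2 = 73 and x_1 = 7.
Solving simultaneously gives x_1 = 7, x_2 = 17/4.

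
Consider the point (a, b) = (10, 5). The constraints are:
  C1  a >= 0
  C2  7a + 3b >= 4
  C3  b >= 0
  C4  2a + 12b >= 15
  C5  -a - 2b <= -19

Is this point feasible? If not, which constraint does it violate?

feasible

C1: 10 ≥ 0 ✓
C2: 85 ≥ 4 ✓
C3: 5 ≥ 0 ✓
C4: 80 ≥ 15 ✓
C5: -20 ≤ -19 ✓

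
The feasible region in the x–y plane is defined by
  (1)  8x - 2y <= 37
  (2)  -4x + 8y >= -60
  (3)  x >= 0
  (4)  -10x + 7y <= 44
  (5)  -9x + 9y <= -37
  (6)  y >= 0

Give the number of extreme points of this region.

3

The feasible vertices (each the meet of two boundaries and inside every other half-plane) are:
  (259/54, 37/54)
  (37/8, 0)
  (37/9, 0)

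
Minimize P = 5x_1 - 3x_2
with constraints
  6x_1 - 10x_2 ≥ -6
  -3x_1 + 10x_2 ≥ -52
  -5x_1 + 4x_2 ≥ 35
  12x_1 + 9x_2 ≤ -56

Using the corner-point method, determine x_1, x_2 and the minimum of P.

Extreme points and P = 5x_1 - 3x_2:
  (-58/3, -11) → P = -191/3
  (-163/13, -90/13) → P = -545/13
  (-279/19, -365/38) → P = -1695/38

The binding constraints are 6x_1 - 10x_2 = -6 and -3x_1 + 10x_2 = -52.
Solving simultaneously gives x_1 = -58/3, x_2 = -11.

x_1 = -58/3, x_2 = -11, minimum P = -191/3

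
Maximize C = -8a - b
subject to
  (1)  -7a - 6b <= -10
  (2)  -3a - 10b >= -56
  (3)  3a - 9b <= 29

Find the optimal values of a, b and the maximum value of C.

a = -59/13, b = 181/26, maximum C = 763/26

The binding constraints are -7a - 6b = -10 and -3a - 10b = -56.
Solving simultaneously gives a = -59/13, b = 181/26.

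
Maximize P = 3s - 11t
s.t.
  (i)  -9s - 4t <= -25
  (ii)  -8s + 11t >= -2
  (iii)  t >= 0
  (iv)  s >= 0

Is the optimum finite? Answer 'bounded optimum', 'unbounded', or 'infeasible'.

bounded optimum

Vertices and P = 3s - 11t:
  (283/131, 182/131) → P = -1153/131
  (0, 25/4) → P = -275/4
The feasible region has finitely many vertices and no improving ray; the maximum is -1153/131 at (283/131, 182/131).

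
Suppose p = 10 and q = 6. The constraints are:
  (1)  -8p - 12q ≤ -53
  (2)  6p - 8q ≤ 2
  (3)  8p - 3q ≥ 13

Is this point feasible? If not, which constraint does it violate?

Constraint (2): 6p - 8q = 12, which is not ≤ 2. All other constraints are satisfied.

not feasible — violates (2)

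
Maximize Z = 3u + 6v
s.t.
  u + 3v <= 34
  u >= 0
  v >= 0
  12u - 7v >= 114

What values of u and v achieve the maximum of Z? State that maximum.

Feasible corners and Z = 3u + 6v:
  (34, 0) → Z = 102
  (580/43, 294/43) → Z = 3504/43
  (19/2, 0) → Z = 57/2

The optimum lies where u + 3v = 34 and v = 0.
Solving simultaneously gives u = 34, v = 0.

u = 34, v = 0, maximum Z = 102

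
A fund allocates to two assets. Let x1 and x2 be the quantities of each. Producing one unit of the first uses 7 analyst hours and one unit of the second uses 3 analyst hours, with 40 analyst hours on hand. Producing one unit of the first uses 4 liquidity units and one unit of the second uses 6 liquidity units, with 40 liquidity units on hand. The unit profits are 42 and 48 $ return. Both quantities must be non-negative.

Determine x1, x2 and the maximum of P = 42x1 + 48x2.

Feasible corners and P = 42x1 + 48x2:
  (0, 0) → P = 0
  (0, 20/3) → P = 320
  (40/7, 0) → P = 240
  (4, 4) → P = 360

x1 = 4, x2 = 4, maximum P = 360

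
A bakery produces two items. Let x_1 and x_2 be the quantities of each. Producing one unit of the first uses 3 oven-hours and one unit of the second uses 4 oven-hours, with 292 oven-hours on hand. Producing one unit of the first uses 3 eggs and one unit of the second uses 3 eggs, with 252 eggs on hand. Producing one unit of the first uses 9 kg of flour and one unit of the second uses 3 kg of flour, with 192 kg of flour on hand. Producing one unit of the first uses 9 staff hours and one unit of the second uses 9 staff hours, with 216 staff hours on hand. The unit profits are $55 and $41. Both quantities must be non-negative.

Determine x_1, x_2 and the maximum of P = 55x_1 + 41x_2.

Corner points and P = 55x_1 + 41x_2:
  (0, 0) → P = 0
  (0, 24) → P = 984
  (64/3, 0) → P = 3520/3
  (20, 4) → P = 1264

x_1 = 20, x_2 = 4, maximum P = 1264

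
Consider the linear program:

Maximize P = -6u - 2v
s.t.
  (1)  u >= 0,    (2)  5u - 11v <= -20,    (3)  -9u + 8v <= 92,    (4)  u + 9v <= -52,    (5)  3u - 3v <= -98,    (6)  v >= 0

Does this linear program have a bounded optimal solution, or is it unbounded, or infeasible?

infeasible

The boundaries -9u + 8v = 92 and 3u - 3v = -98 meet at (508/3, 202), but that point violates u + 9v ≤ -52. Every candidate vertex is excluded by some other constraint, so the feasible region is empty.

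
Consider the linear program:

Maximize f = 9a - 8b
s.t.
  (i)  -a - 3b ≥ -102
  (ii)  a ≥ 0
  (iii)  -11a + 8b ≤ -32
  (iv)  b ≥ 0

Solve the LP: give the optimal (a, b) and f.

At the optimal vertex, -a - 3b = -102 and b = 0.
Solving simultaneously gives a = 102, b = 0.

a = 102, b = 0, maximum f = 918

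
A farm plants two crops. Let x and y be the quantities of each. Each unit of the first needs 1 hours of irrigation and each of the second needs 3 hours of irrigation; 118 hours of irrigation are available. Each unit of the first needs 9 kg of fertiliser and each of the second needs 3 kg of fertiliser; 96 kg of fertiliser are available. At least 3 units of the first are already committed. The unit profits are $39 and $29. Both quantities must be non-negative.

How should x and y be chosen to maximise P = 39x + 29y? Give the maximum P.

x = 3, y = 23, maximum P = 784

The optimum lies where 9x + 3y = 96 and x = 3.
Solving simultaneously gives x = 3, y = 23.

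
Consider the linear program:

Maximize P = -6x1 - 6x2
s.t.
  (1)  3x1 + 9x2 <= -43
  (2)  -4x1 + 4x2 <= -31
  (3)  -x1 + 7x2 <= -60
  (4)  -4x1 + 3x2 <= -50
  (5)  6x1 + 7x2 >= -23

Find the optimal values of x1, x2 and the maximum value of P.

x1 = 281/46, x2 = -196/23, maximum P = 333/23

Extreme points and P = -6x1 - 6x2:
  (239/30, -223/30) → P = -16/5
  (34/5, -38/5) → P = 24/5
  (281/46, -196/23) → P = 333/23
The feasible region is unbounded (it extends along (3, -1), (7, -6)), but P strictly decreases along every unbounded feasible direction, so there is no improving ray and the maximum is attained at a vertex.

The optimum lies where -4x1 + 3x2 = -50 and 6x1 + 7x2 = -23.
Solving simultaneously gives x1 = 281/46, x2 = -196/23.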